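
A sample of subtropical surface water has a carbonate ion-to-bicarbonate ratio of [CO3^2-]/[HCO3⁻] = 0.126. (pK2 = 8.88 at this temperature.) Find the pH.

From K2 = [H⁺][CO3^2-]/[HCO3⁻]:  pH = pK2 + log₁₀([CO3^2-]/[HCO3⁻])
log₁₀(0.126) = -0.900
pH = 8.88 + (-0.900) = 7.98

pH = 7.98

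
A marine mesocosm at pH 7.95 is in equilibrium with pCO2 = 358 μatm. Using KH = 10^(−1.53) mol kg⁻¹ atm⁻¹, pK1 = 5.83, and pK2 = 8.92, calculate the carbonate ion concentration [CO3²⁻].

[CO3²⁻] = 0.149 mmol/kg

[CO2*] = KH · pCO2 = 10^(−1.53) × 358×10^-6 = 1.057×10^-5 mol/kg
α₀ = 1/(1 + K1/[H⁺] + K1K2/[H⁺]²) = 1/(1 + 10^+2.12 + 10^+1.15) = 0.006805
DIC = [CO2*]/α₀ = 1.057×10^-5 / 0.006805 = 1.553 mmol/kg
[CO3²⁻] = α₂·DIC; α₂ = 0.09612, so [CO3²⁻] = 0.09612 × 1.553 = 0.149 mmol/kg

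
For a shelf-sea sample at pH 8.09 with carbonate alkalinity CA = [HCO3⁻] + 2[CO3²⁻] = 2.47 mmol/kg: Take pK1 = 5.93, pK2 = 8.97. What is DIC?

DIC = 2.23 mmol/kg

CA = [HCO3⁻] + 2[CO3²⁻] = (α₁ + 2α₂)·DIC
At pH 8.09: [H⁺]/K1 = 10^-2.16 = 0.0069183, K2/[H⁺] = 10^-0.88 = 0.13183
α₁ = 1/(1 + 0.0069183 + 0.13183) = 1/1.1387 = 0.8782; α₂ = α₁·K2/[H⁺] = 0.1158
α₁ + 2α₂ = 1.1097
DIC = CA / (α₁ + 2α₂) = 2.47 / 1.1097 = 2.23 mmol/kg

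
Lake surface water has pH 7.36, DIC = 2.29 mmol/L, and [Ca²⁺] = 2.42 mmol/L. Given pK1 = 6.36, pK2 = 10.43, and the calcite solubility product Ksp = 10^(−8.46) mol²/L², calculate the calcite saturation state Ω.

Ω = 1.24

α₂ = 1 / (1 + [H⁺]/K2 + [H⁺]²/(K1K2)) = 1 / (1 + 10^+3.07 + 10^+2.07)
   = 1 / (1 + 1174.9 + 117.49) = 1/1293.4 = 0.0007732
[CO3²⁻] = α₂ × DIC = 0.0007732 × 2.29 = 0.001771 mmol/L = 1.771 μmol/L
Ksp = 10^(−8.46) = 3.467×10^-9
Ω = [Ca²⁺][CO3²⁻]/Ksp = (2.42×10^-3)(1.771×10^-6) / 3.467×10^-9 = 1.24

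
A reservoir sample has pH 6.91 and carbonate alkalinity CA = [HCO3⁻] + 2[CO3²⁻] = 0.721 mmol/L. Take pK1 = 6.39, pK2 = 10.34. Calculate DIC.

DIC = 0.938 mmol/L

CA = [HCO3⁻] + 2[CO3²⁻] = (α₁ + 2α₂)·DIC
At pH 6.91: [H⁺]/K1 = 10^-0.52 = 0.30200, K2/[H⁺] = 10^-3.43 = 0.00037154
α₁ = 1/(1 + 0.30200 + 0.00037154) = 1/1.3024 = 0.7678; α₂ = α₁·K2/[H⁺] = 0.0002853
α₁ + 2α₂ = 0.7684
DIC = CA / (α₁ + 2α₂) = 0.721 / 0.7684 = 0.938 mmol/L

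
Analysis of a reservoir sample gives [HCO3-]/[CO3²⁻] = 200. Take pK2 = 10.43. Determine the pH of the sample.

pH = 8.13

From K2 = [H⁺][CO3²⁻]/[HCO3-]:  pH = pK2 − log₁₀([HCO3-]/[CO3²⁻])
log₁₀(200) = +2.301
pH = 10.43 − (+2.301) = 8.13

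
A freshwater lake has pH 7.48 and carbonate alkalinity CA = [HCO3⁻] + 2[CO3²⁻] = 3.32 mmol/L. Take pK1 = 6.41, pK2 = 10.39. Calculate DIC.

DIC = 3.60 mmol/L

CA = [HCO3⁻] + 2[CO3²⁻] = (α₁ + 2α₂)·DIC
At pH 7.48: [H⁺]/K1 = 10^-1.07 = 0.085114, K2/[H⁺] = 10^-2.91 = 0.0012303
α₁ = 1/(1 + 0.085114 + 0.0012303) = 1/1.0863 = 0.9205; α₂ = α₁·K2/[H⁺] = 0.001132
α₁ + 2α₂ = 0.9228
DIC = CA / (α₁ + 2α₂) = 3.32 / 0.9228 = 3.60 mmol/L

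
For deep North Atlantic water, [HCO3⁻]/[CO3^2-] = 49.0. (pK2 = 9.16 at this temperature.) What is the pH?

From K2 = [H⁺][CO3^2-]/[HCO3⁻]:  pH = pK2 − log₁₀([HCO3⁻]/[CO3^2-])
log₁₀(49.0) = +1.690
pH = 9.16 − (+1.690) = 7.47

pH = 7.47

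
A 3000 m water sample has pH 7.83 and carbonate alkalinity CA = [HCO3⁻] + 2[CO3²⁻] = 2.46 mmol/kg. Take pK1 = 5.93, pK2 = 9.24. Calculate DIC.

CA = [HCO3⁻] + 2[CO3²⁻] = (α₁ + 2α₂)·DIC
At pH 7.83: [H⁺]/K1 = 10^-1.90 = 0.012589, K2/[H⁺] = 10^-1.41 = 0.038905
α₁ = 1/(1 + 0.012589 + 0.038905) = 1/1.0515 = 0.9510; α₂ = α₁·K2/[H⁺] = 0.03700
α₁ + 2α₂ = 1.0250
DIC = CA / (α₁ + 2α₂) = 2.46 / 1.0250 = 2.40 mmol/kg

DIC = 2.40 mmol/kg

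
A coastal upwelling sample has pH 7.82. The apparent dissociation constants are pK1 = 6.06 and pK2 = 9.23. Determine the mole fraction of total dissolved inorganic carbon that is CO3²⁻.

α₂ = 0.0368

α₂ = 1 / (1 + [H⁺]/K2 + [H⁺]²/(K1K2)) = 1 / (1 + 10^+1.41 + 10^-0.35)
   = 1 / (1 + 25.704 + 0.44668) = 1/27.151 = 0.03683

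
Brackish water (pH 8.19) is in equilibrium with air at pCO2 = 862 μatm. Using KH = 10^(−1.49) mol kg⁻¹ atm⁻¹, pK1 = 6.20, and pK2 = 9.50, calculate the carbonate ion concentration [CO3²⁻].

[CO2*] = KH · pCO2 = 10^(−1.49) × 862×10^-6 = 2.789×10^-5 mol/kg
α₀ = 1/(1 + K1/[H⁺] + K1K2/[H⁺]²) = 1/(1 + 10^+1.99 + 10^+0.68) = 0.009661
DIC = [CO2*]/α₀ = 2.789×10^-5 / 0.009661 = 2.887 mmol/kg
[CO3²⁻] = α₂·DIC; α₂ = 0.04624, so [CO3²⁻] = 0.04624 × 2.887 = 0.134 mmol/kg

[CO3²⁻] = 0.134 mmol/kg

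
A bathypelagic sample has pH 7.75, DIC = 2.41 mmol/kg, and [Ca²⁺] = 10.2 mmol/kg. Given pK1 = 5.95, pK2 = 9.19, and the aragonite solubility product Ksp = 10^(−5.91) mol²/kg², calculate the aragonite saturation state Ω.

α₂ = 1 / (1 + [H⁺]/K2 + [H⁺]²/(K1K2)) = 1 / (1 + 10^+1.44 + 10^-0.36)
   = 1 / (1 + 27.542 + 0.43652) = 1/28.979 = 0.03451
[CO3²⁻] = α₂ × DIC = 0.03451 × 2.41 = 0.08316 mmol/kg
Ksp = 10^(−5.91) = 1.230×10^-6
Ω = [Ca²⁺][CO3²⁻]/Ksp = (10.2×10^-3)(8.316×10^-5) / 1.230×10^-6 = 0.690

Ω = 0.690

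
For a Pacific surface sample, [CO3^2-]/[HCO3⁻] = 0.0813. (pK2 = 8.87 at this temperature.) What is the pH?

pH = 7.78

From K2 = [H⁺][CO3^2-]/[HCO3⁻]:  pH = pK2 + log₁₀([CO3^2-]/[HCO3⁻])
log₁₀(0.0813) = -1.090
pH = 8.87 + (-1.090) = 7.78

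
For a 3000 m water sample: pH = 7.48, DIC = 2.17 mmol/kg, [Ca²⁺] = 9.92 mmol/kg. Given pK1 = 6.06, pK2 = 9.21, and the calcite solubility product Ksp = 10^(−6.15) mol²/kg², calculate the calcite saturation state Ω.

Ω = 0.536

α₂ = 1 / (1 + [H⁺]/K2 + [H⁺]²/(K1K2)) = 1 / (1 + 10^+1.73 + 10^+0.31)
   = 1 / (1 + 53.703 + 2.0417) = 1/56.745 = 0.01762
[CO3²⁻] = α₂ × DIC = 0.01762 × 2.17 = 0.03824 mmol/kg
Ksp = 10^(−6.15) = 7.079×10^-7
Ω = [Ca²⁺][CO3²⁻]/Ksp = (9.92×10^-3)(3.824×10^-5) / 7.079×10^-7 = 0.536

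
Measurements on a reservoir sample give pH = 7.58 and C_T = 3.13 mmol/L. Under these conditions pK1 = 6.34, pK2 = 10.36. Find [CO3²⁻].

α₂ = 1 / (1 + [H⁺]/K2 + [H⁺]²/(K1K2)) = 1 / (1 + 10^+2.78 + 10^+1.54)
   = 1 / (1 + 602.56 + 34.674) = 1/638.23 = 0.001567
[CO3²⁻] = α₂ × DIC = 0.001567 × 3.13 = 0.00490 mmol/L = 4.90 μmol/L

[CO3²⁻] = 4.90 μmol/L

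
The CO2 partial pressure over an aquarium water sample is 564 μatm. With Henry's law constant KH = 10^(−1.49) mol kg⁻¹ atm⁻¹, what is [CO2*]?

KH = 10^(−1.49) = 3.236×10^-2 mol kg⁻¹ atm⁻¹
[CO2*] = KH · pCO2 = 3.236×10^-2 × 564×10^-6 atm = 1.83×10^-5 mol/kg

[CO2*] = 18.3 μmol/kg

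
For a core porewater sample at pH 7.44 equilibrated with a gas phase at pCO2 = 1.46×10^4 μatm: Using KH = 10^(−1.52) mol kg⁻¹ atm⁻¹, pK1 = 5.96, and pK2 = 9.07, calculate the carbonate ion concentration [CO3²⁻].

[CO2*] = KH · pCO2 = 10^(−1.52) × 1.46×10^4×10^-6 = 4.409×10^-4 mol/kg
α₀ = 1/(1 + K1/[H⁺] + K1K2/[H⁺]²) = 1/(1 + 10^+1.48 + 10^-0.15) = 0.03134
DIC = [CO2*]/α₀ = 4.409×10^-4 / 0.03134 = 14.07 mmol/kg
[CO3²⁻] = α₂·DIC; α₂ = 0.02219, so [CO3²⁻] = 0.02219 × 14.07 = 0.312 mmol/kg

[CO3²⁻] = 0.312 mmol/kg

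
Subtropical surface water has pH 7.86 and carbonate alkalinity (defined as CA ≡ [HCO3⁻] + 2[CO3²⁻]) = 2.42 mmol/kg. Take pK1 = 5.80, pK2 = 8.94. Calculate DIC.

CA = [HCO3⁻] + 2[CO3²⁻] = (α₁ + 2α₂)·DIC
At pH 7.86: [H⁺]/K1 = 10^-2.06 = 0.0087096, K2/[H⁺] = 10^-1.08 = 0.083176
α₁ = 1/(1 + 0.0087096 + 0.083176) = 1/1.0919 = 0.9158; α₂ = α₁·K2/[H⁺] = 0.07618
α₁ + 2α₂ = 1.0682
DIC = CA / (α₁ + 2α₂) = 2.42 / 1.0682 = 2.27 mmol/kg

DIC = 2.27 mmol/kg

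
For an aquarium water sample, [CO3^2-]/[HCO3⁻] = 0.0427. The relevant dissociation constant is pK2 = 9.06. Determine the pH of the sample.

pH = 7.69

From K2 = [H⁺][CO3^2-]/[HCO3⁻]:  pH = pK2 + log₁₀([CO3^2-]/[HCO3⁻])
log₁₀(0.0427) = -1.370
pH = 9.06 + (-1.370) = 7.69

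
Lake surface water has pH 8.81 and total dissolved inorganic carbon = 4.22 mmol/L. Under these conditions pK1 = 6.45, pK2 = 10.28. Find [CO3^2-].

[CO3²⁻] = 0.138 mmol/L

α₂ = 1 / (1 + [H⁺]/K2 + [H⁺]²/(K1K2)) = 1 / (1 + 10^+1.47 + 10^-0.89)
   = 1 / (1 + 29.512 + 0.12882) = 1/30.641 = 0.03264
[CO3²⁻] = α₂ × DIC = 0.03264 × 4.22 = 0.138 mmol/L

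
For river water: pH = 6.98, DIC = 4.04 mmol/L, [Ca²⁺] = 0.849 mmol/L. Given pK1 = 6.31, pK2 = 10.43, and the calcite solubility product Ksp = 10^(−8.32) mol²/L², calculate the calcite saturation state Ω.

Ω = 0.209

α₂ = 1 / (1 + [H⁺]/K2 + [H⁺]²/(K1K2)) = 1 / (1 + 10^+3.45 + 10^+2.78)
   = 1 / (1 + 2818.4 + 602.56) = 1/3421.9 = 0.0002922
[CO3²⁻] = α₂ × DIC = 0.0002922 × 4.04 = 0.001181 mmol/L = 1.181 μmol/L
Ksp = 10^(−8.32) = 4.786×10^-9
Ω = [Ca²⁺][CO3²⁻]/Ksp = (0.849×10^-3)(1.181×10^-6) / 4.786×10^-9 = 0.209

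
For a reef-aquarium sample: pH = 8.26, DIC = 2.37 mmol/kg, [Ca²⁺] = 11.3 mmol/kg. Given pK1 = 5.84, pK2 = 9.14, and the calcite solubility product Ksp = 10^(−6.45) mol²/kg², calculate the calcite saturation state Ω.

α₂ = 1 / (1 + [H⁺]/K2 + [H⁺]²/(K1K2)) = 1 / (1 + 10^+0.88 + 10^-1.54)
   = 1 / (1 + 7.5858 + 0.028840) = 1/8.6146 = 0.1161
[CO3²⁻] = α₂ × DIC = 0.1161 × 2.37 = 0.2751 mmol/kg
Ksp = 10^(−6.45) = 3.548×10^-7
Ω = [Ca²⁺][CO3²⁻]/Ksp = (11.3×10^-3)(2.751×10^-4) / 3.548×10^-7 = 8.76

Ω = 8.76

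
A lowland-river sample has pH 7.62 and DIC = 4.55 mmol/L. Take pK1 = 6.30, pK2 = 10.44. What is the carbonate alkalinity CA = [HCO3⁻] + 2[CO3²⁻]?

CA = 4.35 mmol/L

CA = [HCO3⁻] + 2[CO3²⁻] = (α₁ + 2α₂)·DIC
At pH 7.62: [H⁺]/K1 = 10^-1.32 = 0.047863, K2/[H⁺] = 10^-2.82 = 0.0015136
α₁ = 1/(1 + 0.047863 + 0.0015136) = 1/1.0494 = 0.9529; α₂ = α₁·K2/[H⁺] = 0.001442
α₁ + 2α₂ = 0.9558
CA = 0.9558 × 4.55 = 4.35 mmol/L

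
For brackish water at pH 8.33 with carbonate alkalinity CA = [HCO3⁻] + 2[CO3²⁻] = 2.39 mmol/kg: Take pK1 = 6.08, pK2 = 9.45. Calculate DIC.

CA = [HCO3⁻] + 2[CO3²⁻] = (α₁ + 2α₂)·DIC
At pH 8.33: [H⁺]/K1 = 10^-2.25 = 0.0056234, K2/[H⁺] = 10^-1.12 = 0.075858
α₁ = 1/(1 + 0.0056234 + 0.075858) = 1/1.0815 = 0.9247; α₂ = α₁·K2/[H⁺] = 0.07014
α₁ + 2α₂ = 1.0649
DIC = CA / (α₁ + 2α₂) = 2.39 / 1.0649 = 2.24 mmol/kg

DIC = 2.24 mmol/kg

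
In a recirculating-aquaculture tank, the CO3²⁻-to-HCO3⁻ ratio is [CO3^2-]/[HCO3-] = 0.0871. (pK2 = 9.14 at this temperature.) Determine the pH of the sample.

pH = 8.08

From K2 = [H⁺][CO3^2-]/[HCO3-]:  pH = pK2 + log₁₀([CO3^2-]/[HCO3-])
log₁₀(0.0871) = -1.060
pH = 9.14 + (-1.060) = 8.08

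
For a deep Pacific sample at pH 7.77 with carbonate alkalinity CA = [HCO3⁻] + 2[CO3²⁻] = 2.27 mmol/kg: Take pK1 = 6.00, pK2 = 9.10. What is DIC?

DIC = 2.21 mmol/kg

CA = [HCO3⁻] + 2[CO3²⁻] = (α₁ + 2α₂)·DIC
At pH 7.77: [H⁺]/K1 = 10^-1.77 = 0.016982, K2/[H⁺] = 10^-1.33 = 0.046774
α₁ = 1/(1 + 0.016982 + 0.046774) = 1/1.0638 = 0.9401; α₂ = α₁·K2/[H⁺] = 0.04397
α₁ + 2α₂ = 1.0280
DIC = CA / (α₁ + 2α₂) = 2.27 / 1.0280 = 2.21 mmol/kg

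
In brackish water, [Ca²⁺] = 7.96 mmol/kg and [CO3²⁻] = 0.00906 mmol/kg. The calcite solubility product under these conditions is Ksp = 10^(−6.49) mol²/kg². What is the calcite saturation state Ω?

Ksp = 10^(−6.49) = 3.236×10^-7
Ω = [Ca²⁺][CO3²⁻]/Ksp = (7.96×10^-3)(0.00906×10^-3) / 3.236×10^-7 = 0.223

Ω = 0.223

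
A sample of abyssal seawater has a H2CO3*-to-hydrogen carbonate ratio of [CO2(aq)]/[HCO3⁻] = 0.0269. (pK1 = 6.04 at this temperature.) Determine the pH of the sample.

From K1 = [H⁺][HCO3⁻]/[CO2(aq)]:  pH = pK1 − log₁₀([CO2(aq)]/[HCO3⁻])
log₁₀(0.0269) = -1.570
pH = 6.04 − (-1.570) = 7.61

pH = 7.61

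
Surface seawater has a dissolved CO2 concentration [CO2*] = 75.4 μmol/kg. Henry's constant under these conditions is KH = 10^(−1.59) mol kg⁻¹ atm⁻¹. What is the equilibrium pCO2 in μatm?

pCO2 = 2930 μatm

KH = 10^(−1.59) = 2.570×10^-2 mol kg⁻¹ atm⁻¹
pCO2 = [CO2*]/KH = 75.4×10^-6 / 2.570×10^-2 = 2.93×10^-3 atm = 2930 μatm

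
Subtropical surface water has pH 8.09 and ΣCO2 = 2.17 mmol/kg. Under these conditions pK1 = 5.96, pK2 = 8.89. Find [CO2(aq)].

α₀ = 1 / (1 + K1/[H⁺] + K1K2/[H⁺]²) = 1 / (1 + 10^+2.13 + 10^+1.33)
   = 1 / (1 + 134.90 + 21.380) = 1/157.28 = 0.006358
[CO2*] = α₀ × DIC = 0.006358 × 2.17 = 0.0138 mmol/kg = 13.8 μmol/kg

[CO2*] = 13.8 μmol/kg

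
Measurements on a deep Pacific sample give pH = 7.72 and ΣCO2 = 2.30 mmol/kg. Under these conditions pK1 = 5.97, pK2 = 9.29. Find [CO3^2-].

[CO3²⁻] = 0.0593 mmol/kg

α₂ = 1 / (1 + [H⁺]/K2 + [H⁺]²/(K1K2)) = 1 / (1 + 10^+1.57 + 10^-0.18)
   = 1 / (1 + 37.154 + 0.66069) = 1/38.814 = 0.02576
[CO3²⁻] = α₂ × DIC = 0.02576 × 2.30 = 0.0593 mmol/kg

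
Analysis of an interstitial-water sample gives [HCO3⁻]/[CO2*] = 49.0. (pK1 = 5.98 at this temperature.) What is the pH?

From K1 = [H⁺][HCO3⁻]/[CO2*]:  pH = pK1 + log₁₀([HCO3⁻]/[CO2*])
log₁₀(49.0) = +1.690
pH = 5.98 + (+1.690) = 7.67

pH = 7.67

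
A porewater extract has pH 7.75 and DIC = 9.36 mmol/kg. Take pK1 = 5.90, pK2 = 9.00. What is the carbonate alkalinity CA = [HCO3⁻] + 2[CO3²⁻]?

CA = 9.73 mmol/kg

CA = [HCO3⁻] + 2[CO3²⁻] = (α₁ + 2α₂)·DIC
At pH 7.75: [H⁺]/K1 = 10^-1.85 = 0.014125, K2/[H⁺] = 10^-1.25 = 0.056234
α₁ = 1/(1 + 0.014125 + 0.056234) = 1/1.0704 = 0.9343; α₂ = α₁·K2/[H⁺] = 0.05254
α₁ + 2α₂ = 1.0393
CA = 1.0393 × 9.36 = 9.73 mmol/kg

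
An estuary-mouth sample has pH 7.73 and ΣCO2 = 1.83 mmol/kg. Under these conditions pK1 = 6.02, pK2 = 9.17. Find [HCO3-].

[HCO3⁻] = 1.73 mmol/kg

α₁ = 1 / (1 + [H⁺]/K1 + K2/[H⁺]) = 1 / (1 + 10^-1.71 + 10^-1.44)
   = 1 / (1 + 0.019498 + 0.036308) = 1/1.0558 = 0.9471
[HCO3⁻] = α₁ × DIC = 0.9471 × 1.83 = 1.73 mmol/kg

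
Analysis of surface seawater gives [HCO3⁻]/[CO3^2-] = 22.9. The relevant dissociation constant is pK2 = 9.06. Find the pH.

pH = 7.70

From K2 = [H⁺][CO3^2-]/[HCO3⁻]:  pH = pK2 − log₁₀([HCO3⁻]/[CO3^2-])
log₁₀(22.9) = +1.360
pH = 9.06 − (+1.360) = 7.70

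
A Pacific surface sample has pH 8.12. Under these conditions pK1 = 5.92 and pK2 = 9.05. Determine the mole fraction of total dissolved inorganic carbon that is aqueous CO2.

α₀ = 0.00561

α₀ = 1 / (1 + K1/[H⁺] + K1K2/[H⁺]²) = 1 / (1 + 10^+2.20 + 10^+1.27)
   = 1 / (1 + 158.49 + 18.621) = 1/178.11 = 0.005615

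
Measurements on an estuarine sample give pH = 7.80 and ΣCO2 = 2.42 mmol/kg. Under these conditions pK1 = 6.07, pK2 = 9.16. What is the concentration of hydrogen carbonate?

[HCO3⁻] = 2.28 mmol/kg

α₁ = 1 / (1 + [H⁺]/K1 + K2/[H⁺]) = 1 / (1 + 10^-1.73 + 10^-1.36)
   = 1 / (1 + 0.018621 + 0.043652) = 1/1.0623 = 0.9414
[HCO3⁻] = α₁ × DIC = 0.9414 × 2.42 = 2.28 mmol/kg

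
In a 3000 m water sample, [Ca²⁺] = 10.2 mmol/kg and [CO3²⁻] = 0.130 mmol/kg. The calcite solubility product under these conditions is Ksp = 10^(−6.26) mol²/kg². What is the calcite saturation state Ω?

Ksp = 10^(−6.26) = 5.495×10^-7
Ω = [Ca²⁺][CO3²⁻]/Ksp = (10.2×10^-3)(0.130×10^-3) / 5.495×10^-7 = 2.41

Ω = 2.41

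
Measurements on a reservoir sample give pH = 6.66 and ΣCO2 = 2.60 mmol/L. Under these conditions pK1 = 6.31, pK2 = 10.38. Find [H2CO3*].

[CO2*] = 0.803 mmol/L

α₀ = 1 / (1 + K1/[H⁺] + K1K2/[H⁺]²) = 1 / (1 + 10^+0.35 + 10^-3.37)
   = 1 / (1 + 2.2387 + 0.00042658) = 1/3.2391 = 0.3087
[CO2*] = α₀ × DIC = 0.3087 × 2.60 = 0.803 mmol/L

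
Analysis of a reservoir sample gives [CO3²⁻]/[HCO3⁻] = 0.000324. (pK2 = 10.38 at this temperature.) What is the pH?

pH = 6.89

From K2 = [H⁺][CO3²⁻]/[HCO3⁻]:  pH = pK2 + log₁₀([CO3²⁻]/[HCO3⁻])
log₁₀(0.000324) = -3.489
pH = 10.38 + (-3.489) = 6.89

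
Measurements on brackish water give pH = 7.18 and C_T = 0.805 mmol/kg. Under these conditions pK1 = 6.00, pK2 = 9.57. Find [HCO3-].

α₁ = 1 / (1 + [H⁺]/K1 + K2/[H⁺]) = 1 / (1 + 10^-1.18 + 10^-2.39)
   = 1 / (1 + 0.066069 + 0.0040738) = 1/1.0701 = 0.9345
[HCO3⁻] = α₁ × DIC = 0.9345 × 0.805 = 0.752 mmol/kg

[HCO3⁻] = 0.752 mmol/kg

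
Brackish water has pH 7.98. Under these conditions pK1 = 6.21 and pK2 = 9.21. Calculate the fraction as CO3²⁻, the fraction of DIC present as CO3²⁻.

α₂ = 1 / (1 + [H⁺]/K2 + [H⁺]²/(K1K2)) = 1 / (1 + 10^+1.23 + 10^-0.54)
   = 1 / (1 + 16.982 + 0.28840) = 1/18.271 = 0.05473

α₂ = 0.0547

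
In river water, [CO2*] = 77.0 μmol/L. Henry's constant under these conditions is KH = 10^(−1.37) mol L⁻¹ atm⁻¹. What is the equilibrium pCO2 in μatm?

KH = 10^(−1.37) = 4.266×10^-2 mol L⁻¹ atm⁻¹
pCO2 = [CO2*]/KH = 77.0×10^-6 / 4.266×10^-2 = 1.81×10^-3 atm = 1810 μatm

pCO2 = 1810 μatm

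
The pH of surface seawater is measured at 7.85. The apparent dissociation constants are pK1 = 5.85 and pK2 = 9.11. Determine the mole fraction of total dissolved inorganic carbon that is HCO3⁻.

α₁ = 1 / (1 + [H⁺]/K1 + K2/[H⁺]) = 1 / (1 + 10^-2.00 + 10^-1.26)
   = 1 / (1 + 0.010000 + 0.054954) = 1/1.0650 = 0.9390

α₁ = 0.939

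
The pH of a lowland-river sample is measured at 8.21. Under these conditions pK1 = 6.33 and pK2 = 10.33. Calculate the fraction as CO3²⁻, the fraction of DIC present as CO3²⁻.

α₂ = 1 / (1 + [H⁺]/K2 + [H⁺]²/(K1K2)) = 1 / (1 + 10^+2.12 + 10^+0.24)
   = 1 / (1 + 131.83 + 1.7378) = 1/134.56 = 0.007431

α₂ = 0.00743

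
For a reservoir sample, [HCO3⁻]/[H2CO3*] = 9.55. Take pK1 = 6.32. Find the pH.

From K1 = [H⁺][HCO3⁻]/[H2CO3*]:  pH = pK1 + log₁₀([HCO3⁻]/[H2CO3*])
log₁₀(9.55) = +0.980
pH = 6.32 + (+0.980) = 7.30

pH = 7.30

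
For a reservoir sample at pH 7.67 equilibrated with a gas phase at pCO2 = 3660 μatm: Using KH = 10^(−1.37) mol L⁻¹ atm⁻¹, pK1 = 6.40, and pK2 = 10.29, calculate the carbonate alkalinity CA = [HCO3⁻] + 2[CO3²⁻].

CA = 2.92 mmol/L

[CO2*] = KH · pCO2 = 10^(−1.37) × 3660×10^-6 = 1.561×10^-4 mol/L
α₀ = 1/(1 + K1/[H⁺] + K1K2/[H⁺]²) = 1/(1 + 10^+1.27 + 10^-1.35) = 0.05085
DIC = [CO2*]/α₀ = 1.561×10^-4 / 0.05085 = 3.070 mmol/L
CA = (α₁ + 2α₂)·DIC = (0.9469 + 2×0.002271) × 3.070 = 2.92 mmol/L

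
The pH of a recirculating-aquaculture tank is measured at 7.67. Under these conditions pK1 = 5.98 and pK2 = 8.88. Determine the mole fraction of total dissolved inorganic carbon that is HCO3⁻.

α₁ = 0.924

α₁ = 1 / (1 + [H⁺]/K1 + K2/[H⁺]) = 1 / (1 + 10^-1.69 + 10^-1.21)
   = 1 / (1 + 0.020417 + 0.061660) = 1/1.0821 = 0.9241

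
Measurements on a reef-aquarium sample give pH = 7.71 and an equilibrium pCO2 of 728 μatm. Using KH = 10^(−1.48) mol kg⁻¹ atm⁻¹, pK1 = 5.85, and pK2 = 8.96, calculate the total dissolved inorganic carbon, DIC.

[CO2*] = KH · pCO2 = 10^(−1.48) × 728×10^-6 = 2.411×10^-5 mol/kg
α₀ = 1/(1 + K1/[H⁺] + K1K2/[H⁺]²) = 1/(1 + 10^+1.86 + 10^+0.61) = 0.01290
DIC = [CO2*]/α₀ = 2.411×10^-5 / 0.01290 = 1.87 mmol/kg

DIC = 1.87 mmol/kg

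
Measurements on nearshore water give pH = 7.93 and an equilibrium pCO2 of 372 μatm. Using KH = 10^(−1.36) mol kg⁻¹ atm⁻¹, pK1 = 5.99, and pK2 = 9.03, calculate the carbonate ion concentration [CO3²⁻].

[CO3²⁻] = 0.112 mmol/kg

[CO2*] = KH · pCO2 = 10^(−1.36) × 372×10^-6 = 1.624×10^-5 mol/kg
α₀ = 1/(1 + K1/[H⁺] + K1K2/[H⁺]²) = 1/(1 + 10^+1.94 + 10^+0.84) = 0.01052
DIC = [CO2*]/α₀ = 1.624×10^-5 / 0.01052 = 1.543 mmol/kg
[CO3²⁻] = α₂·DIC; α₂ = 0.07281, so [CO3²⁻] = 0.07281 × 1.543 = 0.112 mmol/kg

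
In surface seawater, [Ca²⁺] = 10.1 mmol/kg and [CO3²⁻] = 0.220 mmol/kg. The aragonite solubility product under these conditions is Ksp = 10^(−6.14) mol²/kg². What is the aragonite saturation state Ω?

Ksp = 10^(−6.14) = 7.244×10^-7
Ω = [Ca²⁺][CO3²⁻]/Ksp = (10.1×10^-3)(0.220×10^-3) / 7.244×10^-7 = 3.07

Ω = 3.07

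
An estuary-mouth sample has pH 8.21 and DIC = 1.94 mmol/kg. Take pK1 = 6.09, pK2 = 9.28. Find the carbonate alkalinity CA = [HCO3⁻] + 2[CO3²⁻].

CA = 2.08 mmol/kg

CA = [HCO3⁻] + 2[CO3²⁻] = (α₁ + 2α₂)·DIC
At pH 8.21: [H⁺]/K1 = 10^-2.12 = 0.0075858, K2/[H⁺] = 10^-1.07 = 0.085114
α₁ = 1/(1 + 0.0075858 + 0.085114) = 1/1.0927 = 0.9152; α₂ = α₁·K2/[H⁺] = 0.07789
α₁ + 2α₂ = 1.0710
CA = 1.0710 × 1.94 = 2.08 mmol/kg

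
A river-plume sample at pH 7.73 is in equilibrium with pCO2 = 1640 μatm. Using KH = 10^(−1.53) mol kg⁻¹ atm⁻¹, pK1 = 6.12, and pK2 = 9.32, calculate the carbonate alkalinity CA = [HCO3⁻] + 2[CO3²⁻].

CA = 2.07 mmol/kg

[CO2*] = KH · pCO2 = 10^(−1.53) × 1640×10^-6 = 4.840×10^-5 mol/kg
α₀ = 1/(1 + K1/[H⁺] + K1K2/[H⁺]²) = 1/(1 + 10^+1.61 + 10^+0.02) = 0.02337
DIC = [CO2*]/α₀ = 4.840×10^-5 / 0.02337 = 2.071 mmol/kg
CA = (α₁ + 2α₂)·DIC = (0.9522 + 2×0.02447) × 2.071 = 2.07 mmol/kg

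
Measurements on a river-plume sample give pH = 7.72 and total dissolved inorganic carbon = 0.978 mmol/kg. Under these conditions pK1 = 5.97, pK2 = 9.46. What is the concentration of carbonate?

[CO3²⁻] = 17.2 μmol/kg

α₂ = 1 / (1 + [H⁺]/K2 + [H⁺]²/(K1K2)) = 1 / (1 + 10^+1.74 + 10^-0.01)
   = 1 / (1 + 54.954 + 0.97724) = 1/56.931 = 0.01757
[CO3²⁻] = α₂ × DIC = 0.01757 × 0.978 = 0.0172 mmol/kg = 17.2 μmol/kg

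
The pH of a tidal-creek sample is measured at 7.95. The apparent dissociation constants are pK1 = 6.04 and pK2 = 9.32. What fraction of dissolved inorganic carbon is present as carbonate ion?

α₂ = 1 / (1 + [H⁺]/K2 + [H⁺]²/(K1K2)) = 1 / (1 + 10^+1.37 + 10^-0.54)
   = 1 / (1 + 23.442 + 0.28840) = 1/24.731 = 0.04044

α₂ = 0.0404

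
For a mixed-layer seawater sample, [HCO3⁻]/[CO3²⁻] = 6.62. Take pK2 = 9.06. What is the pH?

From K2 = [H⁺][CO3²⁻]/[HCO3⁻]:  pH = pK2 − log₁₀([HCO3⁻]/[CO3²⁻])
log₁₀(6.62) = +0.821
pH = 9.06 − (+0.821) = 8.24

pH = 8.24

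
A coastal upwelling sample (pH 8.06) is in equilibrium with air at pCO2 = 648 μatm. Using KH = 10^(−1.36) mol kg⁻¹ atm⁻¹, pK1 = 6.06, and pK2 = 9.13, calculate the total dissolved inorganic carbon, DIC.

DIC = 3.10 mmol/kg

[CO2*] = KH · pCO2 = 10^(−1.36) × 648×10^-6 = 2.829×10^-5 mol/kg
α₀ = 1/(1 + K1/[H⁺] + K1K2/[H⁺]²) = 1/(1 + 10^+2.00 + 10^+0.93) = 0.009131
DIC = [CO2*]/α₀ = 2.829×10^-5 / 0.009131 = 3.10 mmol/kg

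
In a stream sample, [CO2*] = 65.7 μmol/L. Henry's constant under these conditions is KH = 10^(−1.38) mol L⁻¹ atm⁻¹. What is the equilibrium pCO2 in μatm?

pCO2 = 1580 μatm

KH = 10^(−1.38) = 4.169×10^-2 mol L⁻¹ atm⁻¹
pCO2 = [CO2*]/KH = 65.7×10^-6 / 4.169×10^-2 = 1.58×10^-3 atm = 1580 μatm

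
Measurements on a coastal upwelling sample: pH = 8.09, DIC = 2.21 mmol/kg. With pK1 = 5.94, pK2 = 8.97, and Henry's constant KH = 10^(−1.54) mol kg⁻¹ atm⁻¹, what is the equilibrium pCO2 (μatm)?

α₀ = 1 / (1 + K1/[H⁺] + K1K2/[H⁺]²) = 1 / (1 + 10^+2.15 + 10^+1.27)
   = 1 / (1 + 141.25 + 18.621) = 1/160.87 = 0.006216
[CO2*] = α₀ × DIC = 0.006216 × 2.21 = 0.01374 mmol/kg = 13.74 μmol/kg
pCO2 = [CO2*]/KH = 1.374×10^-5 / 2.884×10^-2 = 476 μatm

pCO2 = 476 μatm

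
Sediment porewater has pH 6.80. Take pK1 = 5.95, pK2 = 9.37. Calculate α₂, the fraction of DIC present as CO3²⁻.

α₂ = 1 / (1 + [H⁺]/K2 + [H⁺]²/(K1K2)) = 1 / (1 + 10^+2.57 + 10^+1.72)
   = 1 / (1 + 371.54 + 52.481) = 1/425.02 = 0.002353

α₂ = 0.00235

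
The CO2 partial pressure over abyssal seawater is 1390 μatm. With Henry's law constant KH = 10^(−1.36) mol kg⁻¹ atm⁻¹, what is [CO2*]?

KH = 10^(−1.36) = 4.365×10^-2 mol kg⁻¹ atm⁻¹
[CO2*] = KH · pCO2 = 4.365×10^-2 × 1390×10^-6 atm = 6.07×10^-5 mol/kg

[CO2*] = 60.7 μmol/kg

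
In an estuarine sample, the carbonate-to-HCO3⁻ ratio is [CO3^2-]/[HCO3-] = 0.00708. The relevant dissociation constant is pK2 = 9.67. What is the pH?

From K2 = [H⁺][CO3^2-]/[HCO3-]:  pH = pK2 + log₁₀([CO3^2-]/[HCO3-])
log₁₀(0.00708) = -2.150
pH = 9.67 + (-2.150) = 7.52

pH = 7.52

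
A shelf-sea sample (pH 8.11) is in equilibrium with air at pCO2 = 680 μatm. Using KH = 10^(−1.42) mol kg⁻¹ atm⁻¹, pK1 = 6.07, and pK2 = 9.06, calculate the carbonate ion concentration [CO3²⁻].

[CO3²⁻] = 0.318 mmol/kg

[CO2*] = KH · pCO2 = 10^(−1.42) × 680×10^-6 = 2.585×10^-5 mol/kg
α₀ = 1/(1 + K1/[H⁺] + K1K2/[H⁺]²) = 1/(1 + 10^+2.04 + 10^+1.09) = 0.008133
DIC = [CO2*]/α₀ = 2.585×10^-5 / 0.008133 = 3.179 mmol/kg
[CO3²⁻] = α₂·DIC; α₂ = 0.1001, so [CO3²⁻] = 0.1001 × 3.179 = 0.318 mmol/kg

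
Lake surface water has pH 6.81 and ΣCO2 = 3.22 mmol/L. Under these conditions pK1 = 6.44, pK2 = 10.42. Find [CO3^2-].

α₂ = 1 / (1 + [H⁺]/K2 + [H⁺]²/(K1K2)) = 1 / (1 + 10^+3.61 + 10^+3.24)
   = 1 / (1 + 4073.8 + 1737.8) = 1/5812.6 = 0.0001720
[CO3²⁻] = α₂ × DIC = 0.0001720 × 3.22 = 0.000554 mmol/L = 0.554 μmol/L

[CO3²⁻] = 0.554 μmol/L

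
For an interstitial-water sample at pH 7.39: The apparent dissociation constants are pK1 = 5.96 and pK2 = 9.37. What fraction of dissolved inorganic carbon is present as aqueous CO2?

α₀ = 0.0355

α₀ = 1 / (1 + K1/[H⁺] + K1K2/[H⁺]²) = 1 / (1 + 10^+1.43 + 10^-0.55)
   = 1 / (1 + 26.915 + 0.28184) = 1/28.197 = 0.03546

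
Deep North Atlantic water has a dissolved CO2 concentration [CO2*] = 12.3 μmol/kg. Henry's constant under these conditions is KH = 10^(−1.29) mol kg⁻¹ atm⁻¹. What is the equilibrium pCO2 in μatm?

pCO2 = 240 μatm

KH = 10^(−1.29) = 5.129×10^-2 mol kg⁻¹ atm⁻¹
pCO2 = [CO2*]/KH = 12.3×10^-6 / 5.129×10^-2 = 2.40×10^-4 atm = 240 μatm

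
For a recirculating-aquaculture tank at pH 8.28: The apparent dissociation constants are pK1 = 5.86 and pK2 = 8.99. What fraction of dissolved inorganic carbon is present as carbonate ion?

α₂ = 1 / (1 + [H⁺]/K2 + [H⁺]²/(K1K2)) = 1 / (1 + 10^+0.71 + 10^-1.71)
   = 1 / (1 + 5.1286 + 0.019498) = 1/6.1481 = 0.1627

α₂ = 0.163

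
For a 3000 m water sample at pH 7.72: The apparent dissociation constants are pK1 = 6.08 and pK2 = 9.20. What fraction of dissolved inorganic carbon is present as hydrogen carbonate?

α₁ = 0.947

α₁ = 1 / (1 + [H⁺]/K1 + K2/[H⁺]) = 1 / (1 + 10^-1.64 + 10^-1.48)
   = 1 / (1 + 0.022909 + 0.033113) = 1/1.0560 = 0.9470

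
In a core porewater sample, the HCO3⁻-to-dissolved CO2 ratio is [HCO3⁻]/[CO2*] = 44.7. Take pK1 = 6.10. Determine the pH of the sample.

From K1 = [H⁺][HCO3⁻]/[CO2*]:  pH = pK1 + log₁₀([HCO3⁻]/[CO2*])
log₁₀(44.7) = +1.650
pH = 6.10 + (+1.650) = 7.75

pH = 7.75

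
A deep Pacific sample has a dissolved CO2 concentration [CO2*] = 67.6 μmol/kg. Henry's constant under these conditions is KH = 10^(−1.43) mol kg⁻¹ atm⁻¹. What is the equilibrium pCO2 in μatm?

pCO2 = 1820 μatm

KH = 10^(−1.43) = 3.715×10^-2 mol kg⁻¹ atm⁻¹
pCO2 = [CO2*]/KH = 67.6×10^-6 / 3.715×10^-2 = 1.82×10^-3 atm = 1820 μatm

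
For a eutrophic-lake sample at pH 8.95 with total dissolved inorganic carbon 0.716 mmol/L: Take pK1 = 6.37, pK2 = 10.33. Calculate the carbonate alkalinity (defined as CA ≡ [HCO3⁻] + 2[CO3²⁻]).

CA = 0.743 mmol/L

CA = [HCO3⁻] + 2[CO3²⁻] = (α₁ + 2α₂)·DIC
At pH 8.95: [H⁺]/K1 = 10^-2.58 = 0.0026303, K2/[H⁺] = 10^-1.38 = 0.041687
α₁ = 1/(1 + 0.0026303 + 0.041687) = 1/1.0443 = 0.9576; α₂ = α₁·K2/[H⁺] = 0.03992
α₁ + 2α₂ = 1.0374
CA = 1.0374 × 0.716 = 0.743 mmol/L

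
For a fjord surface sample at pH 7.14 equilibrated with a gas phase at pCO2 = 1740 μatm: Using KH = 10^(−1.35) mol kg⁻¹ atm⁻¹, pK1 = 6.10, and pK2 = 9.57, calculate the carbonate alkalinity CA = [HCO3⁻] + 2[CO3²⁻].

CA = 0.859 mmol/kg

[CO2*] = KH · pCO2 = 10^(−1.35) × 1740×10^-6 = 7.772×10^-5 mol/kg
α₀ = 1/(1 + K1/[H⁺] + K1K2/[H⁺]²) = 1/(1 + 10^+1.04 + 10^-1.39) = 0.08330
DIC = [CO2*]/α₀ = 7.772×10^-5 / 0.08330 = 0.9331 mmol/kg
CA = (α₁ + 2α₂)·DIC = (0.9133 + 2×0.003393) × 0.9331 = 0.859 mmol/kg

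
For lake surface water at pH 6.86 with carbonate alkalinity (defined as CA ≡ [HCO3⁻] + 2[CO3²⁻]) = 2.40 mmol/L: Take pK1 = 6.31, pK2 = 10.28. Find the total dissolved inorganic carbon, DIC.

CA = [HCO3⁻] + 2[CO3²⁻] = (α₁ + 2α₂)·DIC
At pH 6.86: [H⁺]/K1 = 10^-0.55 = 0.28184, K2/[H⁺] = 10^-3.42 = 0.00038019
α₁ = 1/(1 + 0.28184 + 0.00038019) = 1/1.2822 = 0.7799; α₂ = α₁·K2/[H⁺] = 0.0002965
α₁ + 2α₂ = 0.7805
DIC = CA / (α₁ + 2α₂) = 2.40 / 0.7805 = 3.07 mmol/L

DIC = 3.07 mmol/L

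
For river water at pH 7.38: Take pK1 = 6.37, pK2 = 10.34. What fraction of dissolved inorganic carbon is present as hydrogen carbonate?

α₁ = 1 / (1 + [H⁺]/K1 + K2/[H⁺]) = 1 / (1 + 10^-1.01 + 10^-2.96)
   = 1 / (1 + 0.097724 + 0.0010965) = 1/1.0988 = 0.9101

α₁ = 0.910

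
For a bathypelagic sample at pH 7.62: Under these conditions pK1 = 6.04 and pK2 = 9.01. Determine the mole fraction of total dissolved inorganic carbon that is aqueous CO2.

α₀ = 0.0247

α₀ = 1 / (1 + K1/[H⁺] + K1K2/[H⁺]²) = 1 / (1 + 10^+1.58 + 10^+0.19)
   = 1 / (1 + 38.019 + 1.5488) = 1/40.568 = 0.02465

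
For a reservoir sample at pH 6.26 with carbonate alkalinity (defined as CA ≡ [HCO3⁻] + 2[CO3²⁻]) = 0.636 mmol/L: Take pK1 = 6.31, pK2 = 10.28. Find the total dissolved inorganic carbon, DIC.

CA = [HCO3⁻] + 2[CO3²⁻] = (α₁ + 2α₂)·DIC
At pH 6.26: [H⁺]/K1 = 10^0.05 = 1.1220, K2/[H⁺] = 10^-4.02 = 9.5499×10^-5
α₁ = 1/(1 + 1.1220 + 9.5499×10^-5) = 1/2.1221 = 0.4712; α₂ = α₁·K2/[H⁺] = 4.500×10^-5
α₁ + 2α₂ = 0.4713
DIC = CA / (α₁ + 2α₂) = 0.636 / 0.4713 = 1.35 mmol/L

DIC = 1.35 mmol/L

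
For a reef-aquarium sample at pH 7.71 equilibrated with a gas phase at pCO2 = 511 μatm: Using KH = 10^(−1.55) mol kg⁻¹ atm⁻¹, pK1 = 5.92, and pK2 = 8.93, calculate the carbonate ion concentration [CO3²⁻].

[CO3²⁻] = 0.0535 mmol/kg

[CO2*] = KH · pCO2 = 10^(−1.55) × 511×10^-6 = 1.440×10^-5 mol/kg
α₀ = 1/(1 + K1/[H⁺] + K1K2/[H⁺]²) = 1/(1 + 10^+1.79 + 10^+0.57) = 0.01507
DIC = [CO2*]/α₀ = 1.440×10^-5 / 0.01507 = 0.9559 mmol/kg
[CO3²⁻] = α₂·DIC; α₂ = 0.05598, so [CO3²⁻] = 0.05598 × 0.9559 = 0.0535 mmol/kg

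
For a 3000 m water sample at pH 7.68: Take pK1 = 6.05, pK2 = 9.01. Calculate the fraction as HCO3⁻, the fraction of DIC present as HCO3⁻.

α₁ = 0.934

α₁ = 1 / (1 + [H⁺]/K1 + K2/[H⁺]) = 1 / (1 + 10^-1.63 + 10^-1.33)
   = 1 / (1 + 0.023442 + 0.046774) = 1/1.0702 = 0.9344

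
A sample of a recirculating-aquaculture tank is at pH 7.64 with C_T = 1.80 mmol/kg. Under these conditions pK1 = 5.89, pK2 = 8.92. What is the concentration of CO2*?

α₀ = 1 / (1 + K1/[H⁺] + K1K2/[H⁺]²) = 1 / (1 + 10^+1.75 + 10^+0.47)
   = 1 / (1 + 56.234 + 2.9512) = 1/60.185 = 0.01662
[CO2*] = α₀ × DIC = 0.01662 × 1.80 = 0.0299 mmol/kg

[CO2*] = 0.0299 mmol/kg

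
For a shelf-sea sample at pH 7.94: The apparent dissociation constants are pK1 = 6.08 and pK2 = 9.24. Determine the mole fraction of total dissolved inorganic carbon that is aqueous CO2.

α₀ = 1 / (1 + K1/[H⁺] + K1K2/[H⁺]²) = 1 / (1 + 10^+1.86 + 10^+0.56)
   = 1 / (1 + 72.444 + 3.6308) = 1/77.074 = 0.01297

α₀ = 0.0130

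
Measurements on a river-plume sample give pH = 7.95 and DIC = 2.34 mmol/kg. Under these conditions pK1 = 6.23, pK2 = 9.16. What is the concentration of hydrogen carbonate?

[HCO3⁻] = 2.17 mmol/kg

α₁ = 1 / (1 + [H⁺]/K1 + K2/[H⁺]) = 1 / (1 + 10^-1.72 + 10^-1.21)
   = 1 / (1 + 0.019055 + 0.061660) = 1/1.0807 = 0.9253
[HCO3⁻] = α₁ × DIC = 0.9253 × 2.34 = 2.17 mmol/kg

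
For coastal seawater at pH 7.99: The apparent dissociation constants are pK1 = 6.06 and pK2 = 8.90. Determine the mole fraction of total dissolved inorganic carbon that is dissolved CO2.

α₀ = 1 / (1 + K1/[H⁺] + K1K2/[H⁺]²) = 1 / (1 + 10^+1.93 + 10^+1.02)
   = 1 / (1 + 85.114 + 10.471) = 1/96.585 = 0.01035

α₀ = 0.0104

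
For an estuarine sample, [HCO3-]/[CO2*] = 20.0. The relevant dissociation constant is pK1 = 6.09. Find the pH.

pH = 7.39

From K1 = [H⁺][HCO3-]/[CO2*]:  pH = pK1 + log₁₀([HCO3-]/[CO2*])
log₁₀(20.0) = +1.301
pH = 6.09 + (+1.301) = 7.39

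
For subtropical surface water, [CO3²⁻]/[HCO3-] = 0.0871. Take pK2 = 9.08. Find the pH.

pH = 8.02

From K2 = [H⁺][CO3²⁻]/[HCO3-]:  pH = pK2 + log₁₀([CO3²⁻]/[HCO3-])
log₁₀(0.0871) = -1.060
pH = 9.08 + (-1.060) = 8.02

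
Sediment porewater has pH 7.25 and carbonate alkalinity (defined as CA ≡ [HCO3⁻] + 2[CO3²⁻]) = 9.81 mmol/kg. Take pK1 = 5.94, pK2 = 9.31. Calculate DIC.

DIC = 10.2 mmol/kg

CA = [HCO3⁻] + 2[CO3²⁻] = (α₁ + 2α₂)·DIC
At pH 7.25: [H⁺]/K1 = 10^-1.31 = 0.048978, K2/[H⁺] = 10^-2.06 = 0.0087096
α₁ = 1/(1 + 0.048978 + 0.0087096) = 1/1.0577 = 0.9455; α₂ = α₁·K2/[H⁺] = 0.008235
α₁ + 2α₂ = 0.9619
DIC = CA / (α₁ + 2α₂) = 9.81 / 0.9619 = 10.2 mmol/kg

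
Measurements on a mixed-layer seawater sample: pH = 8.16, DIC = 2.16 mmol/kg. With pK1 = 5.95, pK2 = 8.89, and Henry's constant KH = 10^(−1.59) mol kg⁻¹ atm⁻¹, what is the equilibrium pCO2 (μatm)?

pCO2 = 435 μatm

α₀ = 1 / (1 + K1/[H⁺] + K1K2/[H⁺]²) = 1 / (1 + 10^+2.21 + 10^+1.48)
   = 1 / (1 + 162.18 + 30.200) = 1/193.38 = 0.005171
[CO2*] = α₀ × DIC = 0.005171 × 2.16 = 0.01117 mmol/kg = 11.17 μmol/kg
pCO2 = [CO2*]/KH = 1.117×10^-5 / 2.570×10^-2 = 435 μatm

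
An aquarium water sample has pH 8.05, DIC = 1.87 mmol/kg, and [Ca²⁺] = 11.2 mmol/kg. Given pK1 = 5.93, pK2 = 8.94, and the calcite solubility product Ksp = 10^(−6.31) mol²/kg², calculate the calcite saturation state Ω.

α₂ = 1 / (1 + [H⁺]/K2 + [H⁺]²/(K1K2)) = 1 / (1 + 10^+0.89 + 10^-1.23)
   = 1 / (1 + 7.7625 + 0.058884) = 1/8.8214 = 0.1134
[CO3²⁻] = α₂ × DIC = 0.1134 × 1.87 = 0.2120 mmol/kg
Ksp = 10^(−6.31) = 4.898×10^-7
Ω = [Ca²⁺][CO3²⁻]/Ksp = (11.2×10^-3)(2.120×10^-4) / 4.898×10^-7 = 4.85

Ω = 4.85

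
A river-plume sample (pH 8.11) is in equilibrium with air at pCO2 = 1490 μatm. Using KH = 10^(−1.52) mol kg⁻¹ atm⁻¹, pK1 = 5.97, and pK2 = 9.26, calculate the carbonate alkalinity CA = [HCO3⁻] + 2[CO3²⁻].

CA = 7.09 mmol/kg

[CO2*] = KH · pCO2 = 10^(−1.52) × 1490×10^-6 = 4.500×10^-5 mol/kg
α₀ = 1/(1 + K1/[H⁺] + K1K2/[H⁺]²) = 1/(1 + 10^+2.14 + 10^+0.99) = 0.006720
DIC = [CO2*]/α₀ = 4.500×10^-5 / 0.006720 = 6.696 mmol/kg
CA = (α₁ + 2α₂)·DIC = (0.9276 + 2×0.06567) × 6.696 = 7.09 mmol/kg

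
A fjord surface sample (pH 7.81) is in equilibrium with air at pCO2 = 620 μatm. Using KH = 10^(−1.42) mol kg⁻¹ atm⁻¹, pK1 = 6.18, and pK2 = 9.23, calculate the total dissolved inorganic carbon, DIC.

[CO2*] = KH · pCO2 = 10^(−1.42) × 620×10^-6 = 2.357×10^-5 mol/kg
α₀ = 1/(1 + K1/[H⁺] + K1K2/[H⁺]²) = 1/(1 + 10^+1.63 + 10^+0.21) = 0.02208
DIC = [CO2*]/α₀ = 2.357×10^-5 / 0.02208 = 1.07 mmol/kg

DIC = 1.07 mmol/kg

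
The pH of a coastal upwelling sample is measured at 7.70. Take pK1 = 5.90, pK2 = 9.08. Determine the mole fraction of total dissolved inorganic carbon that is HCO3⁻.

α₁ = 1 / (1 + [H⁺]/K1 + K2/[H⁺]) = 1 / (1 + 10^-1.80 + 10^-1.38)
   = 1 / (1 + 0.015849 + 0.041687) = 1/1.0575 = 0.9456

α₁ = 0.946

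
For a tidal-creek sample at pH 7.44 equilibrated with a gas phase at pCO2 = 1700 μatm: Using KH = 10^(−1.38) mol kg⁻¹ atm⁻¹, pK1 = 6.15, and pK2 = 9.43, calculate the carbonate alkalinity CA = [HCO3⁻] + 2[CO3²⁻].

[CO2*] = KH · pCO2 = 10^(−1.38) × 1700×10^-6 = 7.087×10^-5 mol/kg
α₀ = 1/(1 + K1/[H⁺] + K1K2/[H⁺]²) = 1/(1 + 10^+1.29 + 10^-0.70) = 0.04831
DIC = [CO2*]/α₀ = 7.087×10^-5 / 0.04831 = 1.467 mmol/kg
CA = (α₁ + 2α₂)·DIC = (0.9420 + 2×0.009640) × 1.467 = 1.41 mmol/kg

CA = 1.41 mmol/kg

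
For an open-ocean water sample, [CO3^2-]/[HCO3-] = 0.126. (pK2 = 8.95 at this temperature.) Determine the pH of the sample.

pH = 8.05

From K2 = [H⁺][CO3^2-]/[HCO3-]:  pH = pK2 + log₁₀([CO3^2-]/[HCO3-])
log₁₀(0.126) = -0.900
pH = 8.95 + (-0.900) = 8.05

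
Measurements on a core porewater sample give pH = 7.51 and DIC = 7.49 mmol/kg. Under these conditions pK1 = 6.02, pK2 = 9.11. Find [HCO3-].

[HCO3⁻] = 7.08 mmol/kg

α₁ = 1 / (1 + [H⁺]/K1 + K2/[H⁺]) = 1 / (1 + 10^-1.49 + 10^-1.60)
   = 1 / (1 + 0.032359 + 0.025119) = 1/1.0575 = 0.9456
[HCO3⁻] = α₁ × DIC = 0.9456 × 7.49 = 7.08 mmol/kg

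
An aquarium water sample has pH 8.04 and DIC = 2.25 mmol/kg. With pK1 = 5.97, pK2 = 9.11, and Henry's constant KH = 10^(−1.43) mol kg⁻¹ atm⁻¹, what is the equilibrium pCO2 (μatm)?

pCO2 = 471 μatm

α₀ = 1 / (1 + K1/[H⁺] + K1K2/[H⁺]²) = 1 / (1 + 10^+2.07 + 10^+1.00)
   = 1 / (1 + 117.49 + 10.000) = 1/128.49 = 0.007783
[CO2*] = α₀ × DIC = 0.007783 × 2.25 = 0.01751 mmol/kg = 17.51 μmol/kg
pCO2 = [CO2*]/KH = 1.751×10^-5 / 3.715×10^-2 = 471 μatm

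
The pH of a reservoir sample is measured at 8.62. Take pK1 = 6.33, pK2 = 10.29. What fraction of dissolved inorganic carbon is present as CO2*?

α₀ = 0.00500

α₀ = 1 / (1 + K1/[H⁺] + K1K2/[H⁺]²) = 1 / (1 + 10^+2.29 + 10^+0.62)
   = 1 / (1 + 194.98 + 4.1687) = 1/200.15 = 0.004996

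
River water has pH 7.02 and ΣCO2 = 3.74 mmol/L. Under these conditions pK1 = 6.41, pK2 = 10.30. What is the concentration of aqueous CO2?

[CO2*] = 0.737 mmol/L

α₀ = 1 / (1 + K1/[H⁺] + K1K2/[H⁺]²) = 1 / (1 + 10^+0.61 + 10^-2.67)
   = 1 / (1 + 4.0738 + 0.0021380) = 1/5.0759 = 0.1970
[CO2*] = α₀ × DIC = 0.1970 × 3.74 = 0.737 mmol/L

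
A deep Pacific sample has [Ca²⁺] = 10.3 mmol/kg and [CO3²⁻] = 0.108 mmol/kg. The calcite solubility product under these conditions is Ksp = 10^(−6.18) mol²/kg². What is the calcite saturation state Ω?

Ksp = 10^(−6.18) = 6.607×10^-7
Ω = [Ca²⁺][CO3²⁻]/Ksp = (10.3×10^-3)(0.108×10^-3) / 6.607×10^-7 = 1.68

Ω = 1.68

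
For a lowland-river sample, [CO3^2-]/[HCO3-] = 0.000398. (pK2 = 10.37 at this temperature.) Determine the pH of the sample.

From K2 = [H⁺][CO3^2-]/[HCO3-]:  pH = pK2 + log₁₀([CO3^2-]/[HCO3-])
log₁₀(0.000398) = -3.400
pH = 10.37 + (-3.400) = 6.97

pH = 6.97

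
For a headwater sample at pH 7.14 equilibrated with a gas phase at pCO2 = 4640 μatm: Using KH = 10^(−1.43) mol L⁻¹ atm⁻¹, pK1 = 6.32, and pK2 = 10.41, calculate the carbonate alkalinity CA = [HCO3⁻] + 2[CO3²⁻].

[CO2*] = KH · pCO2 = 10^(−1.43) × 4640×10^-6 = 1.724×10^-4 mol/L
α₀ = 1/(1 + K1/[H⁺] + K1K2/[H⁺]²) = 1/(1 + 10^+0.82 + 10^-2.45) = 0.1314
DIC = [CO2*]/α₀ = 1.724×10^-4 / 0.1314 = 1.312 mmol/L
CA = (α₁ + 2α₂)·DIC = (0.8681 + 2×0.0004662) × 1.312 = 1.14 mmol/L

CA = 1.14 mmol/L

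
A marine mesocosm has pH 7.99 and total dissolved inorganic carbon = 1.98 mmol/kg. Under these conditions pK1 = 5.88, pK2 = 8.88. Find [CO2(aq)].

α₀ = 1 / (1 + K1/[H⁺] + K1K2/[H⁺]²) = 1 / (1 + 10^+2.11 + 10^+1.22)
   = 1 / (1 + 128.82 + 16.596) = 1/146.42 = 0.006830
[CO2*] = α₀ × DIC = 0.006830 × 1.98 = 0.0135 mmol/kg = 13.5 μmol/kg

[CO2*] = 13.5 μmol/kg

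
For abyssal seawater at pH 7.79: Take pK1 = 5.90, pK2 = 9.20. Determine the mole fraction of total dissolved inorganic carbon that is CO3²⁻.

α₂ = 1 / (1 + [H⁺]/K2 + [H⁺]²/(K1K2)) = 1 / (1 + 10^+1.41 + 10^-0.48)
   = 1 / (1 + 25.704 + 0.33113) = 1/27.035 = 0.03699

α₂ = 0.0370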